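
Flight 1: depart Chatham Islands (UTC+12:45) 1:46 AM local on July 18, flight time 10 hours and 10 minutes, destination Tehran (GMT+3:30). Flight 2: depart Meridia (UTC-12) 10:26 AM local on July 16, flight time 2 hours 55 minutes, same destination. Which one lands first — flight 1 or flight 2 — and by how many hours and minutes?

the second, by 21 hours 50 minutes

Flight 1 in UTC: 1:46 AM − 12:45 = 1:01 PM on Jul 17.
+10 hours and 10 minutes → arrive 11:11 PM UTC on Jul 17.
Flight 2 in UTC: 10:26 AM + 12:00 = 10:26 PM on Jul 16.
+2 hours 55 minutes → arrive 1:21 AM UTC on Jul 17.
Flight 2 lands earlier by 21 hours 50 minutes.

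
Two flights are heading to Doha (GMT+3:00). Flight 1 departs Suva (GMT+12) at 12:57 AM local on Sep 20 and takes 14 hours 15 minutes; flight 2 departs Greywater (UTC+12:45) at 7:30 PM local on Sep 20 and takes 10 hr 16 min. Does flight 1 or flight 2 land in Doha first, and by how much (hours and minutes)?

the first, by 13 hours 49 minutes

Flight 1 in UTC: 12:57 AM − 12:00 = 12:57 PM on Sep 19.
+14 hours 15 minutes → arrive 3:12 AM UTC on Sep 20.
Flight 2 in UTC: 7:30 PM − 12:45 = 6:45 AM on Sep 20.
+10 hours and 16 minutes → arrive 5:01 PM UTC on Sep 20.
Flight 1 lands earlier by 13 hours 49 minutes.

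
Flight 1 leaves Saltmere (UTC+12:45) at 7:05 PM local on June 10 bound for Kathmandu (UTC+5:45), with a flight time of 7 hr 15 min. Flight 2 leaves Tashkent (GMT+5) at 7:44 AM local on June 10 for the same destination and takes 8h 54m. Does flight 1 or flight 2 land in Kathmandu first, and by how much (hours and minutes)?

the second, by 1 hour 57 minutes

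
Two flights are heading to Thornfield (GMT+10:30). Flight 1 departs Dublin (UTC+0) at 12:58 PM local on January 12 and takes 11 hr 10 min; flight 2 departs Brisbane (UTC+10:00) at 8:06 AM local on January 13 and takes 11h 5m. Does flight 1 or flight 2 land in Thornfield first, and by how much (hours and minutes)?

Flight 1 departs at 12:58 PM UTC (Jan 12).
+11 hours 10 minutes → arrive 12:08 AM UTC on Jan 13.
Flight 2 in UTC: 8:06 AM − 10:00 = 10:06 PM on Jan 12.
+11 hours and 5 minutes → arrive 9:11 AM UTC on Jan 13.
Flight 1 lands earlier by 9 hours 3 minutes.

the first, by 9 hours 3 minutes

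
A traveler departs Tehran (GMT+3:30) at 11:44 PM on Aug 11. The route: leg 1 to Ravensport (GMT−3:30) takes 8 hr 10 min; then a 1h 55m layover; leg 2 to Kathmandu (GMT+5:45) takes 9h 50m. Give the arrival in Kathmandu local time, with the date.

9:54 PM on August 12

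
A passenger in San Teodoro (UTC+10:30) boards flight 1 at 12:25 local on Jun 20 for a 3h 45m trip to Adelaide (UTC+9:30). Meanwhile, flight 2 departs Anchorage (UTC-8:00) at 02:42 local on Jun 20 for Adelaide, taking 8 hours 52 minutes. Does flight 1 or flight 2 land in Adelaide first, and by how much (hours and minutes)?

Flight 1 in UTC: 12:25 − 10:30 = 01:55 on Jun 20.
+3 hours 45 minutes → arrive 05:40 UTC on Jun 20.
Flight 2 in UTC: 02:42 + 8:00 = 10:42 on Jun 20.
+8 hours 52 minutes → arrive 19:34 UTC on Jun 20.
Flight 1 lands earlier by 13 hours 54 minutes.

the first, by 13 hours 54 minutes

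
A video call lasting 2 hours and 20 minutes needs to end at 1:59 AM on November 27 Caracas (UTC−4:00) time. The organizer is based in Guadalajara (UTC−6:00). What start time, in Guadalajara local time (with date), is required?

9:39 PM on November 26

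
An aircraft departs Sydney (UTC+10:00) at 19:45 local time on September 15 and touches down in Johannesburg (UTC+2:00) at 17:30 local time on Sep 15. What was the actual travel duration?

5 hours 45 minutes

Departure in UTC: 19:45 − 10:00 = 09:45 on Sep 15.
Arrival in UTC: 17:30 − 2:00 = 15:30 on Sep 15.
Elapsed = 15:30 − 09:45 = 5 hours 45 minutes.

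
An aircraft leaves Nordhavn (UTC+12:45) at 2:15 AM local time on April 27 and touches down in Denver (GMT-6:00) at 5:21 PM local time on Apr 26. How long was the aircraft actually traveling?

9 hours 51 minutes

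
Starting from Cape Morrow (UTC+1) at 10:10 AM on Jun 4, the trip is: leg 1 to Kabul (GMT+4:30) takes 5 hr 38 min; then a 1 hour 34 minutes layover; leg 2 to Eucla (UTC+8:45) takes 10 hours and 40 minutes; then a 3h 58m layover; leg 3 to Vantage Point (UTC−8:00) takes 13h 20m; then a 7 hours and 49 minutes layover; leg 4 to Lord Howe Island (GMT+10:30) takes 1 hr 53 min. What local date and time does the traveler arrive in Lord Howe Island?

4:32 PM on Jun 6

Convert departure to UTC: 10:10 AM − 1:00 = 9:10 AM UTC on Jun 4.
Add 5 hours and 38 minutes leg 1 → 2:48 PM UTC.
Add 1 hour and 34 minutes layover in Kabul → 4:22 PM UTC.
Add 10 hours 40 minutes leg 2 → 3:02 AM UTC (Jun 5).
Add 3 hours and 58 minutes layover in Eucla → 7:00 AM UTC.
Add 13 hours and 20 minutes leg 3 → 8:20 PM UTC.
Add 7 hours 49 minutes layover in Vantage Point → 4:09 AM UTC (Jun 6).
Add 1 hour 53 minutes leg 4 → 6:02 AM UTC.
Lord Howe Island is UTC+10:30, so local arrival = 6:02 AM + 10:30 = 4:32 PM on Jun 6.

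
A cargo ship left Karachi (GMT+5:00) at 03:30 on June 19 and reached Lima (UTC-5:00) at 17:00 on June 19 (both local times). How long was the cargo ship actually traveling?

23 hours 30 minutes

Departure in UTC: 03:30 − 5:00 = 22:30 on Jun 18.
Arrival in UTC: 17:00 + 5:00 = 22:00 on Jun 19.
Elapsed = 22:00 − 22:30 (+1 day) = 23 hours 30 minutes.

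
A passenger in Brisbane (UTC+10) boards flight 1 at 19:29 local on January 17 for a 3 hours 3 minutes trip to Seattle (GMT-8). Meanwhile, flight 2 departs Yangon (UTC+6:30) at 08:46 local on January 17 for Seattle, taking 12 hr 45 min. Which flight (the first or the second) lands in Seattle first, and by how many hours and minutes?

the first, by 2 hours 29 minutes

Flight 1 in UTC: 19:29 − 10:00 = 09:29 on Jan 17.
+3 hours 3 minutes → arrive 12:32 UTC on Jan 17.
Flight 2 in UTC: 08:46 − 6:30 = 02:16 on Jan 17.
+12 hours and 45 minutes → arrive 15:01 UTC on Jan 17.
Flight 1 lands earlier by 2 hours 29 minutes.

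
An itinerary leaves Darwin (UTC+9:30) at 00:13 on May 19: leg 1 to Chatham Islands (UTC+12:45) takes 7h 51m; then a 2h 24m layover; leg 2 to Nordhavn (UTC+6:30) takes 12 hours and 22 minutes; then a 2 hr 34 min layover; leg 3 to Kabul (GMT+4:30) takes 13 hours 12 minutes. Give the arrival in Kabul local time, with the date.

09:36 on May 20

Convert departure to UTC: 00:13 − 9:30 = 14:43 UTC on May 18.
Add 7 hours 51 minutes leg 1 → 22:34 UTC.
Add 2 hours 24 minutes layover in Chatham Islands → 00:58 UTC (May 19).
Add 12 hours and 22 minutes leg 2 → 13:20 UTC.
Add 2 hours and 34 minutes layover in Nordhavn → 15:54 UTC.
Add 13 hours and 12 minutes leg 3 → 05:06 UTC (May 20).
Kabul is UTC+4:30, so local arrival = 05:06 + 4:30 = 09:36 on May 20.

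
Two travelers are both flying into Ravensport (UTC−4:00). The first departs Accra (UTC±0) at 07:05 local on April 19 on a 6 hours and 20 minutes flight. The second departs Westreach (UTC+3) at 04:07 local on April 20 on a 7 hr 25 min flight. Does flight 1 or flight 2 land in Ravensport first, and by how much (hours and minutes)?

the first, by 19 hours 7 minutes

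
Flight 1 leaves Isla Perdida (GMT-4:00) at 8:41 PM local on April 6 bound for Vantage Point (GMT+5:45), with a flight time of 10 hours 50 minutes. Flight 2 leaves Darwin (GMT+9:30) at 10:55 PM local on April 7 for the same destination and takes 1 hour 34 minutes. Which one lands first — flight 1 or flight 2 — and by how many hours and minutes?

the first, by 3 hours 28 minutes

Flight 1 in UTC: 8:41 PM + 4:00 = 12:41 AM on Apr 7.
+10 hours and 50 minutes → arrive 11:31 AM UTC on Apr 7.
Flight 2 in UTC: 10:55 PM − 9:30 = 1:25 PM on Apr 7.
+1 hour and 34 minutes → arrive 2:59 PM UTC on Apr 7.
Flight 1 lands earlier by 3 hours 28 minutes.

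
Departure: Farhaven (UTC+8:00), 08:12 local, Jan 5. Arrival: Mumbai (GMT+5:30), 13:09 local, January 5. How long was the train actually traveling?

7 hours 27 minutes

Departure in UTC: 08:12 − 8:00 = 00:12 on Jan 5.
Arrival in UTC: 13:09 − 5:30 = 07:39 on Jan 5.
Elapsed = 07:39 − 00:12 = 7 hours 27 minutes.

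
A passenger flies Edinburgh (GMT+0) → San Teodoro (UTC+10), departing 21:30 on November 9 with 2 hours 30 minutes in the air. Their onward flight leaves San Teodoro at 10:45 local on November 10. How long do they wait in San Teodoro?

Edinburgh is at UTC+0, so departure is already 21:30 UTC on Nov 9.
Add 2 hours 30 minutes flight time → 00:00 UTC (Nov 10).
San Teodoro is UTC+10:00, so local arrival = 00:00 + 10:00 = 10:00 on Nov 10.
Layover = 10:45 − 10:00 = 45 minutes.

45 minutes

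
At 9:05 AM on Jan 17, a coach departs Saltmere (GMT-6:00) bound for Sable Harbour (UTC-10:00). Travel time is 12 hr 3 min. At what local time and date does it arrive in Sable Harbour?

5:08 PM on January 17

Convert departure to UTC: 9:05 AM + 6:00 = 3:05 PM UTC on Jan 17.
Add 12 hours and 3 minutes travel time → 3:08 AM UTC (Jan 18).
Sable Harbour is UTC−10:00, so local arrival = 3:08 AM − 10:00 = 5:08 PM on Jan 17.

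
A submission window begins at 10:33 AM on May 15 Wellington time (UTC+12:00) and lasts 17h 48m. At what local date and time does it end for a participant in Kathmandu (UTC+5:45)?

Convert start to UTC: 10:33 AM − 12:00 = 10:33 PM UTC on May 14.
Add 17 hours 48 minutes duration → 4:21 PM UTC (May 15).
Kathmandu is UTC+5:45, so local end time = 4:21 PM + 5:45 = 10:06 PM on May 15.

10:06 PM on May 15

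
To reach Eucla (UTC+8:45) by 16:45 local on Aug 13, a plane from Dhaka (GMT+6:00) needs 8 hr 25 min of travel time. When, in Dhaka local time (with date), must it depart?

Target arrival in UTC: 16:45 − 8:45 = 08:00 on Aug 13.
Subtract 8 hours 25 minutes → departure 23:35 UTC on Aug 12.
Dhaka is UTC+6:00: 23:35 + 6:00 = 05:35 on Aug 13.

05:35 on August 13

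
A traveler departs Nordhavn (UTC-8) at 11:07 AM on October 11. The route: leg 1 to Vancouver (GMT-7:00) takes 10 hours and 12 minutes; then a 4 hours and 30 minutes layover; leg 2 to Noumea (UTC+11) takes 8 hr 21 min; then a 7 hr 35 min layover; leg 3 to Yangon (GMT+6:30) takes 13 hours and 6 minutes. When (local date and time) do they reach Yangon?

Convert departure to UTC: 11:07 AM + 8:00 = 7:07 PM UTC on Oct 11.
Add 10 hours 12 minutes leg 1 → 5:19 AM UTC (Oct 12).
Add 4 hours 30 minutes layover in Vancouver → 9:49 AM UTC.
Add 8 hours 21 minutes leg 2 → 6:10 PM UTC.
Add 7 hours 35 minutes layover in Noumea → 1:45 AM UTC (Oct 13).
Add 13 hours and 6 minutes leg 3 → 2:51 PM UTC.
Yangon is UTC+6:30, so local arrival = 2:51 PM + 6:30 = 9:21 PM on Oct 13.

9:21 PM on October 13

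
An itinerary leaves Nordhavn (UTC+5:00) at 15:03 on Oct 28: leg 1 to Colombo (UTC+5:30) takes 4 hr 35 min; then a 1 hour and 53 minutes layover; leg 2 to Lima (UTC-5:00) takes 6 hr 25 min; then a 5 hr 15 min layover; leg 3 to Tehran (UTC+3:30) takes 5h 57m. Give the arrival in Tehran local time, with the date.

Convert departure to UTC: 15:03 − 5:00 = 10:03 UTC on Oct 28.
Add 4 hours 35 minutes leg 1 → 14:38 UTC.
Add 1 hour 53 minutes layover in Colombo → 16:31 UTC.
Add 6 hours 25 minutes leg 2 → 22:56 UTC.
Add 5 hours and 15 minutes layover in Lima → 04:11 UTC (Oct 29).
Add 5 hours 57 minutes leg 3 → 10:08 UTC.
Tehran is UTC+3:30, so local arrival = 10:08 + 3:30 = 13:38 on Oct 29.

13:38 on Oct 29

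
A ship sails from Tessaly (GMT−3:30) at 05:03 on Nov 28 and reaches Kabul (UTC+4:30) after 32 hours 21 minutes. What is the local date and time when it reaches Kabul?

21:24 on November 29

Kabul is 8:00 ahead of Tessaly.
After 32 hours and 21 minutes it is 13:24 (Nov 29) in Tessaly.
Shift by the zone difference: 13:24 + 8:00 = 21:24 on Nov 29 in Kabul.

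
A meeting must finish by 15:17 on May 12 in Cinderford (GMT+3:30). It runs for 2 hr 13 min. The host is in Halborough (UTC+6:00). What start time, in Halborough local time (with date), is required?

15:34 on May 12

Target end time in UTC: 15:17 − 3:30 = 11:47 on May 12.
Subtract 2 hours and 13 minutes → start 09:34 UTC on May 12.
Halborough is UTC+6:00: 09:34 + 6:00 = 15:34 on May 12.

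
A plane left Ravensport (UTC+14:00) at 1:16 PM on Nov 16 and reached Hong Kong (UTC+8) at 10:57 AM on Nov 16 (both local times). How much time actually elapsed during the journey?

Departure in UTC: 1:16 PM − 14:00 = 11:16 PM on Nov 15.
Arrival in UTC: 10:57 AM − 8:00 = 2:57 AM on Nov 16.
Elapsed = 2:57 AM − 11:16 PM (+1 day) = 3 hours 41 minutes.

3 hours 41 minutes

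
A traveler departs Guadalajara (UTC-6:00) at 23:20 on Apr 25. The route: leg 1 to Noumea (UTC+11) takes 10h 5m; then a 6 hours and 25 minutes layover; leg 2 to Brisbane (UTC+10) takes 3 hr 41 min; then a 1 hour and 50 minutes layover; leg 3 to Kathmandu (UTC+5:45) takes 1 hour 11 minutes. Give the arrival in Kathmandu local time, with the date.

10:17 on Apr 27

Convert departure to UTC: 23:20 + 6:00 = 05:20 UTC on Apr 26.
Add 10 hours 5 minutes leg 1 → 15:25 UTC.
Add 6 hours 25 minutes layover in Noumea → 21:50 UTC.
Add 3 hours and 41 minutes leg 2 → 01:31 UTC (Apr 27).
Add 1 hour 50 minutes layover in Brisbane → 03:21 UTC.
Add 1 hour 11 minutes leg 3 → 04:32 UTC.
Kathmandu is UTC+5:45, so local arrival = 04:32 + 5:45 = 10:17 on Apr 27.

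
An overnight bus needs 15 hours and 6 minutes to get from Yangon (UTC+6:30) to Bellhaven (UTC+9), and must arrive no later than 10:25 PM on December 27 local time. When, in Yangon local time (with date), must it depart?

4:49 AM on Dec 27

Target arrival in UTC: 10:25 PM − 9:00 = 1:25 PM on Dec 27.
Subtract 15 hours and 6 minutes → departure 10:19 PM UTC on Dec 26.
Yangon is UTC+6:30: 10:19 PM + 6:30 = 4:49 AM on Dec 27.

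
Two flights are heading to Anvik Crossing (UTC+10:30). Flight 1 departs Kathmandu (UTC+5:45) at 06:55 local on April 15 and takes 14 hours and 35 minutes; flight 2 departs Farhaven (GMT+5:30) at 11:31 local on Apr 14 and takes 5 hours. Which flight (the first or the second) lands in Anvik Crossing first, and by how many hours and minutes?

Flight 1 in UTC: 06:55 − 5:45 = 01:10 on Apr 15.
+14 hours 35 minutes → arrive 15:45 UTC on Apr 15.
Flight 2 in UTC: 11:31 − 5:30 = 06:01 on Apr 14.
+5 hours → arrive 11:01 UTC on Apr 14.
Flight 2 lands earlier by 28 hours 44 minutes.

the second, by 28 hours 44 minutes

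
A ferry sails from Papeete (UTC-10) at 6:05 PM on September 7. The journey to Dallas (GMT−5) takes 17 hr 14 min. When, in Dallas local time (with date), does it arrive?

4:19 PM on Sep 8

Convert departure to UTC: 6:05 PM + 10:00 = 4:05 AM UTC on Sep 8.
Add 17 hours 14 minutes travel time → 9:19 PM UTC.
Dallas is UTC−5:00, so local arrival = 9:19 PM − 5:00 = 4:19 PM on Sep 8.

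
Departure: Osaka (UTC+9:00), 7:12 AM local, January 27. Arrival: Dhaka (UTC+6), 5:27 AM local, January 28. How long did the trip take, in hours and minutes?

Dhaka is 3:00 behind Osaka.
Clock-face elapsed time (ignoring zones) is 22 hours 15 minutes.
Actual elapsed = 22 hours 15 minutes + 3:00 = 25 hours 15 minutes.

25 hours 15 minutes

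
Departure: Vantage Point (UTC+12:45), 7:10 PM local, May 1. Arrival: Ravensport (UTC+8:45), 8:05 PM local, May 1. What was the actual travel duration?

Ravensport is 4:00 behind Vantage Point.
Clock-face elapsed time (ignoring zones) is 55 minutes.
Actual elapsed = 55 minutes + 4:00 = 4 hours 55 minutes.

4 hours 55 minutes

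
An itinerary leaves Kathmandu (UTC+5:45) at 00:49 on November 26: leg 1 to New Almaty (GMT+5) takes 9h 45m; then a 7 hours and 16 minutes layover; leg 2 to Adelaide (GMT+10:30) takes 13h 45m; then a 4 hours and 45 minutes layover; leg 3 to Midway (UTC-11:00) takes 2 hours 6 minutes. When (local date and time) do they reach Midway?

21:41 on Nov 26

Convert departure to UTC: 00:49 − 5:45 = 19:04 UTC on Nov 25.
Add 9 hours and 45 minutes leg 1 → 04:49 UTC (Nov 26).
Add 7 hours 16 minutes layover in New Almaty → 12:05 UTC.
Add 13 hours 45 minutes leg 2 → 01:50 UTC (Nov 27).
Add 4 hours 45 minutes layover in Adelaide → 06:35 UTC.
Add 2 hours 6 minutes leg 3 → 08:41 UTC.
Midway is UTC−11:00, so local arrival = 08:41 − 11:00 = 21:41 on Nov 26.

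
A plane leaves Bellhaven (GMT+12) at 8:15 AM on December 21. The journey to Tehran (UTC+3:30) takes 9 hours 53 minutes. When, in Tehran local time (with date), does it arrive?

9:38 AM on Dec 21

Tehran is 8:30 behind Bellhaven.
After 9 hours and 53 minutes it is 6:08 PM in Bellhaven.
Shift by the zone difference: 6:08 PM − 8:30 = 9:38 AM on Dec 21 in Tehran.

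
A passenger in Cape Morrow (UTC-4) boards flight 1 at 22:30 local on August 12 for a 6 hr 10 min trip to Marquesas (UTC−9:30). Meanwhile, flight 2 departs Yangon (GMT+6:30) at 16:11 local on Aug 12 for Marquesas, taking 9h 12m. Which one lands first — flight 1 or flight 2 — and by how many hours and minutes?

Flight 1 in UTC: 22:30 + 4:00 = 02:30 on Aug 13.
+6 hours and 10 minutes → arrive 08:40 UTC on Aug 13.
Flight 2 in UTC: 16:11 − 6:30 = 09:41 on Aug 12.
+9 hours 12 minutes → arrive 18:53 UTC on Aug 12.
Flight 2 lands earlier by 13 hours 47 minutes.

the second, by 13 hours 47 minutes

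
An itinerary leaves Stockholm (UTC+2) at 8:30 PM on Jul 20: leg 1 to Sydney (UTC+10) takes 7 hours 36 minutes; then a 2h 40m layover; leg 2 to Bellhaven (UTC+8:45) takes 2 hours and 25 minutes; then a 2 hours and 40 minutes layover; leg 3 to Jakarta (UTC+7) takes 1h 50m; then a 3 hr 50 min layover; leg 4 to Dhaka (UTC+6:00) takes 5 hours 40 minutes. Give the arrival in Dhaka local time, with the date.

3:11 AM on July 22

Convert departure to UTC: 8:30 PM − 2:00 = 6:30 PM UTC on Jul 20.
Add 7 hours and 36 minutes leg 1 → 2:06 AM UTC (Jul 21).
Add 2 hours 40 minutes layover in Sydney → 4:46 AM UTC.
Add 2 hours and 25 minutes leg 2 → 7:11 AM UTC.
Add 2 hours 40 minutes layover in Bellhaven → 9:51 AM UTC.
Add 1 hour and 50 minutes leg 3 → 11:41 AM UTC.
Add 3 hours and 50 minutes layover in Jakarta → 3:31 PM UTC.
Add 5 hours 40 minutes leg 4 → 9:11 PM UTC.
Dhaka is UTC+6:00, so local arrival = 9:11 PM + 6:00 = 3:11 AM on Jul 22.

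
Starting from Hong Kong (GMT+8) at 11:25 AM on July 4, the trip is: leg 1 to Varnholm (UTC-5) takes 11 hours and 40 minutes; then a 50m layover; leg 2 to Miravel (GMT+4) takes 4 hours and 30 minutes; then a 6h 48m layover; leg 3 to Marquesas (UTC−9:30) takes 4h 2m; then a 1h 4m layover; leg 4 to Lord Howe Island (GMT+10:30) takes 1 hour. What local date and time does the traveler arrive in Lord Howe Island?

7:49 PM on Jul 5

Convert departure to UTC: 11:25 AM − 8:00 = 3:25 AM UTC on Jul 4.
Add 11 hours 40 minutes leg 1 → 3:05 PM UTC.
Add 50 minutes layover in Varnholm → 3:55 PM UTC.
Add 4 hours 30 minutes leg 2 → 8:25 PM UTC.
Add 6 hours 48 minutes layover in Miravel → 3:13 AM UTC (Jul 5).
Add 4 hours 2 minutes leg 3 → 7:15 AM UTC.
Add 1 hour and 4 minutes layover in Marquesas → 8:19 AM UTC.
Add 1 hour leg 4 → 9:19 AM UTC.
Lord Howe Island is UTC+10:30, so local arrival = 9:19 AM + 10:30 = 7:49 PM on Jul 5.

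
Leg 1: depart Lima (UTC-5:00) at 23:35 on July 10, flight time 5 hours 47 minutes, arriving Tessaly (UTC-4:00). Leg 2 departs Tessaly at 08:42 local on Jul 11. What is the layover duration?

Convert departure to UTC: 23:35 + 5:00 = 04:35 UTC on Jul 11.
Add 5 hours and 47 minutes flight time → 10:22 UTC.
Tessaly is UTC−4:00, so local arrival = 10:22 − 4:00 = 06:22 on Jul 11.
Layover = 08:42 − 06:22 = 2 hours 20 minutes.

2 hours 20 minutes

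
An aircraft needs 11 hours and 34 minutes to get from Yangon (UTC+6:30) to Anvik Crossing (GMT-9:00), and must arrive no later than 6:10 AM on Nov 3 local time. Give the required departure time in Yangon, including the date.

10:06 AM on Nov 3

Target arrival in UTC: 6:10 AM + 9:00 = 3:10 PM on Nov 3.
Subtract 11 hours 34 minutes → departure 3:36 AM UTC on Nov 3.
Yangon is UTC+6:30: 3:36 AM + 6:30 = 10:06 AM on Nov 3.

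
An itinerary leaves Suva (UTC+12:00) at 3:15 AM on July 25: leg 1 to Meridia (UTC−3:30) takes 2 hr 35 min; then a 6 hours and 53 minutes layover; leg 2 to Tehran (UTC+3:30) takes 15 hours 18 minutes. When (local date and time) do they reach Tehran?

Convert departure to UTC: 3:15 AM − 12:00 = 3:15 PM UTC on Jul 24.
Add 2 hours and 35 minutes leg 1 → 5:50 PM UTC.
Add 6 hours and 53 minutes layover in Meridia → 12:43 AM UTC (Jul 25).
Add 15 hours and 18 minutes leg 2 → 4:01 PM UTC.
Tehran is UTC+3:30, so local arrival = 4:01 PM + 3:30 = 7:31 PM on Jul 25.

7:31 PM on July 25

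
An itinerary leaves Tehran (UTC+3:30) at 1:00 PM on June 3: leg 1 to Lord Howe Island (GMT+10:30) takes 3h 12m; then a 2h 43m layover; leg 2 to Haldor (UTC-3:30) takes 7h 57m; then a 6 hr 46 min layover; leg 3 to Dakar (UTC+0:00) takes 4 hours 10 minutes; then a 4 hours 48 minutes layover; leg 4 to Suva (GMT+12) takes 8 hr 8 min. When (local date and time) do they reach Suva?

Convert departure to UTC: 1:00 PM − 3:30 = 9:30 AM UTC on Jun 3.
Add 3 hours and 12 minutes leg 1 → 12:42 PM UTC.
Add 2 hours and 43 minutes layover in Lord Howe Island → 3:25 PM UTC.
Add 7 hours and 57 minutes leg 2 → 11:22 PM UTC.
Add 6 hours 46 minutes layover in Haldor → 6:08 AM UTC (Jun 4).
Add 4 hours 10 minutes leg 3 → 10:18 AM UTC.
Add 4 hours and 48 minutes layover in Dakar → 3:06 PM UTC.
Add 8 hours 8 minutes leg 4 → 11:14 PM UTC.
Suva is UTC+12:00, so local arrival = 11:14 PM + 12:00 = 11:14 AM on Jun 5.

11:14 AM on June 5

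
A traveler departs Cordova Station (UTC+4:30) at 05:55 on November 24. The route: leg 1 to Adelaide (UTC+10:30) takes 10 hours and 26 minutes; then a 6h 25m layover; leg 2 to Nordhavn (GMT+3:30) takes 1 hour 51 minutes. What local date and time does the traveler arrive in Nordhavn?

23:37 on November 24

Convert departure to UTC: 05:55 − 4:30 = 01:25 UTC on Nov 24.
Add 10 hours 26 minutes leg 1 → 11:51 UTC.
Add 6 hours 25 minutes layover in Adelaide → 18:16 UTC.
Add 1 hour 51 minutes leg 2 → 20:07 UTC.
Nordhavn is UTC+3:30, so local arrival = 20:07 + 3:30 = 23:37 on Nov 24.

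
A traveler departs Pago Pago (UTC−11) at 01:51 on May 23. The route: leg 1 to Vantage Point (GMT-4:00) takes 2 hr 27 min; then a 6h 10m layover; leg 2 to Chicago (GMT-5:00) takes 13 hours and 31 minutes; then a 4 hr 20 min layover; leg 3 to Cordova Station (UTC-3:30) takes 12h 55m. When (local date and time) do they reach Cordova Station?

00:44 on May 25

Convert departure to UTC: 01:51 + 11:00 = 12:51 UTC on May 23.
Add 2 hours and 27 minutes leg 1 → 15:18 UTC.
Add 6 hours and 10 minutes layover in Vantage Point → 21:28 UTC.
Add 13 hours and 31 minutes leg 2 → 10:59 UTC (May 24).
Add 4 hours 20 minutes layover in Chicago → 15:19 UTC.
Add 12 hours 55 minutes leg 3 → 04:14 UTC (May 25).
Cordova Station is UTC−3:30, so local arrival = 04:14 − 3:30 = 00:44 on May 25.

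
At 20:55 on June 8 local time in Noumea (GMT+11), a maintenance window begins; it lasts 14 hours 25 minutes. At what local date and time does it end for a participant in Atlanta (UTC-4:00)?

Atlanta is 15:00 behind Noumea.
After 14 hours 25 minutes it is 11:20 (Jun 9) in Noumea.
Shift by the zone difference: 11:20 − 15:00 = 20:20 on Jun 8 in Atlanta.

20:20 on Jun 8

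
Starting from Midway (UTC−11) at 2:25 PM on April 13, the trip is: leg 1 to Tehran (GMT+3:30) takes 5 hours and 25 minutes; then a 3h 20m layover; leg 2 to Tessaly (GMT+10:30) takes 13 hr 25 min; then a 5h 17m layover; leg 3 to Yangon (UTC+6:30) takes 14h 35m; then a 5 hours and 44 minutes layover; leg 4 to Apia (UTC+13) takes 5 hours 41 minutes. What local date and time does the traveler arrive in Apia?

Convert departure to UTC: 2:25 PM + 11:00 = 1:25 AM UTC on Apr 14.
Add 5 hours and 25 minutes leg 1 → 6:50 AM UTC.
Add 3 hours and 20 minutes layover in Tehran → 10:10 AM UTC.
Add 13 hours 25 minutes leg 2 → 11:35 PM UTC.
Add 5 hours and 17 minutes layover in Tessaly → 4:52 AM UTC (Apr 15).
Add 14 hours 35 minutes leg 3 → 7:27 PM UTC.
Add 5 hours and 44 minutes layover in Yangon → 1:11 AM UTC (Apr 16).
Add 5 hours and 41 minutes leg 4 → 6:52 AM UTC.
Apia is UTC+13:00, so local arrival = 6:52 AM + 13:00 = 7:52 PM on Apr 16.

7:52 PM on April 16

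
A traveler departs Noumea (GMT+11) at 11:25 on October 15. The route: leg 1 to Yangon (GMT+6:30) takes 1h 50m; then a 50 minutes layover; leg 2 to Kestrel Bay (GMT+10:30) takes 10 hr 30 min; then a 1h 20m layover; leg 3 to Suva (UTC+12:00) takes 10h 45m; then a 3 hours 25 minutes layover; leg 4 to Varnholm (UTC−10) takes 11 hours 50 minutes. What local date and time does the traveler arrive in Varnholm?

06:55 on October 16

Convert departure to UTC: 11:25 − 11:00 = 00:25 UTC on Oct 15.
Add 1 hour and 50 minutes leg 1 → 02:15 UTC.
Add 50 minutes layover in Yangon → 03:05 UTC.
Add 10 hours 30 minutes leg 2 → 13:35 UTC.
Add 1 hour and 20 minutes layover in Kestrel Bay → 14:55 UTC.
Add 10 hours 45 minutes leg 3 → 01:40 UTC (Oct 16).
Add 3 hours 25 minutes layover in Suva → 05:05 UTC.
Add 11 hours 50 minutes leg 4 → 16:55 UTC.
Varnholm is UTC−10:00, so local arrival = 16:55 − 10:00 = 06:55 on Oct 16.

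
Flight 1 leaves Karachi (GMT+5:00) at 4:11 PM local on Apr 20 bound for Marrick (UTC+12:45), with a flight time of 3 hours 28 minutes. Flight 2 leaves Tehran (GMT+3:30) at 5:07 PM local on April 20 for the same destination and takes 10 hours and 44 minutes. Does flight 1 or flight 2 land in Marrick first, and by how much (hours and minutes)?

the first, by 9 hours 42 minutes

Flight 1 in UTC: 4:11 PM − 5:00 = 11:11 AM on Apr 20.
+3 hours 28 minutes → arrive 2:39 PM UTC on Apr 20.
Flight 2 in UTC: 5:07 PM − 3:30 = 1:37 PM on Apr 20.
+10 hours and 44 minutes → arrive 12:21 AM UTC on Apr 21.
Flight 1 lands earlier by 9 hours 42 minutes.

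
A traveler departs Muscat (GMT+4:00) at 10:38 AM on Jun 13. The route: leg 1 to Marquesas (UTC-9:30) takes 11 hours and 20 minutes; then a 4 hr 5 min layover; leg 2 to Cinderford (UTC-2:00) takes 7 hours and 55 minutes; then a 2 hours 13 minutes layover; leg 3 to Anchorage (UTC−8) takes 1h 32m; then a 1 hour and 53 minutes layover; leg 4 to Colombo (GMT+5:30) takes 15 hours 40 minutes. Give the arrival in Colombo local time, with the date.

8:46 AM on June 15

Convert departure to UTC: 10:38 AM − 4:00 = 6:38 AM UTC on Jun 13.
Add 11 hours and 20 minutes leg 1 → 5:58 PM UTC.
Add 4 hours and 5 minutes layover in Marquesas → 10:03 PM UTC.
Add 7 hours and 55 minutes leg 2 → 5:58 AM UTC (Jun 14).
Add 2 hours and 13 minutes layover in Cinderford → 8:11 AM UTC.
Add 1 hour 32 minutes leg 3 → 9:43 AM UTC.
Add 1 hour 53 minutes layover in Anchorage → 11:36 AM UTC.
Add 15 hours and 40 minutes leg 4 → 3:16 AM UTC (Jun 15).
Colombo is UTC+5:30, so local arrival = 3:16 AM + 5:30 = 8:46 AM on Jun 15.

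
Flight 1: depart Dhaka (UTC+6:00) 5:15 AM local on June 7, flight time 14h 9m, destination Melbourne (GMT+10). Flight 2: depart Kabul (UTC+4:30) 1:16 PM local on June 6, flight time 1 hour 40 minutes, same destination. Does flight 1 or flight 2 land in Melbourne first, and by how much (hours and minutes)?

the second, by 26 hours 58 minutes

Flight 1 in UTC: 5:15 AM − 6:00 = 11:15 PM on Jun 6.
+14 hours and 9 minutes → arrive 1:24 PM UTC on Jun 7.
Flight 2 in UTC: 1:16 PM − 4:30 = 8:46 AM on Jun 6.
+1 hour and 40 minutes → arrive 10:26 AM UTC on Jun 6.
Flight 2 lands earlier by 26 hours 58 minutes.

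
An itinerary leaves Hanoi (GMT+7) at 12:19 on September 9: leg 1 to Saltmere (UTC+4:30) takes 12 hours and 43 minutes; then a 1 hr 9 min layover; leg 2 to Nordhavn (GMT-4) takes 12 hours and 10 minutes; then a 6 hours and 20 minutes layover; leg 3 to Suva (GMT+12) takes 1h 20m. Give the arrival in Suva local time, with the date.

03:01 on September 11

Convert departure to UTC: 12:19 − 7:00 = 05:19 UTC on Sep 9.
Add 12 hours 43 minutes leg 1 → 18:02 UTC.
Add 1 hour 9 minutes layover in Saltmere → 19:11 UTC.
Add 12 hours and 10 minutes leg 2 → 07:21 UTC (Sep 10).
Add 6 hours and 20 minutes layover in Nordhavn → 13:41 UTC.
Add 1 hour and 20 minutes leg 3 → 15:01 UTC.
Suva is UTC+12:00, so local arrival = 15:01 + 12:00 = 03:01 on Sep 11.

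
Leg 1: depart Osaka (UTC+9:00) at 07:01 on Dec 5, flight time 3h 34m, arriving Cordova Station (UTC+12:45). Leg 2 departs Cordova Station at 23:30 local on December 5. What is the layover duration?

Convert departure to UTC: 07:01 − 9:00 = 22:01 UTC on Dec 4.
Add 3 hours 34 minutes flight time → 01:35 UTC (Dec 5).
Cordova Station is UTC+12:45, so local arrival = 01:35 + 12:45 = 14:20 on Dec 5.
Layover = 23:30 − 14:20 = 9 hours 10 minutes.

9 hours 10 minutes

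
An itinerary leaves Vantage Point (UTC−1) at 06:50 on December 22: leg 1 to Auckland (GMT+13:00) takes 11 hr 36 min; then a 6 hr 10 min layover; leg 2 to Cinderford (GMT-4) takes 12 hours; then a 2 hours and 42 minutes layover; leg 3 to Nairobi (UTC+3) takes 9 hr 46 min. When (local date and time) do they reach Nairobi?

Convert departure to UTC: 06:50 + 1:00 = 07:50 UTC on Dec 22.
Add 11 hours and 36 minutes leg 1 → 19:26 UTC.
Add 6 hours and 10 minutes layover in Auckland → 01:36 UTC (Dec 23).
Add 12 hours leg 2 → 13:36 UTC.
Add 2 hours 42 minutes layover in Cinderford → 16:18 UTC.
Add 9 hours 46 minutes leg 3 → 02:04 UTC (Dec 24).
Nairobi is UTC+3:00, so local arrival = 02:04 + 3:00 = 05:04 on Dec 24.

05:04 on Dec 24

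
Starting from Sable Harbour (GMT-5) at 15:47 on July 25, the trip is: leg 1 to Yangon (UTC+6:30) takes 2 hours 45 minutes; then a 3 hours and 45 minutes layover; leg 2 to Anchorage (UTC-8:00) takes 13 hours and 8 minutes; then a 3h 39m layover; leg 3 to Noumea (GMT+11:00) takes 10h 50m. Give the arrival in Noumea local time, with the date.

Convert departure to UTC: 15:47 + 5:00 = 20:47 UTC on Jul 25.
Add 2 hours 45 minutes leg 1 → 23:32 UTC.
Add 3 hours and 45 minutes layover in Yangon → 03:17 UTC (Jul 26).
Add 13 hours 8 minutes leg 2 → 16:25 UTC.
Add 3 hours and 39 minutes layover in Anchorage → 20:04 UTC.
Add 10 hours 50 minutes leg 3 → 06:54 UTC (Jul 27).
Noumea is UTC+11:00, so local arrival = 06:54 + 11:00 = 17:54 on Jul 27.

17:54 on Jul 27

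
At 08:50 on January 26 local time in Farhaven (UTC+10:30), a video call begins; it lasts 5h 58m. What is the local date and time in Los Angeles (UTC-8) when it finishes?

20:18 on January 25

Convert start to UTC: 08:50 − 10:30 = 22:20 UTC on Jan 25.
Add 5 hours 58 minutes duration → 04:18 UTC (Jan 26).
Los Angeles is UTC−8:00, so local end time = 04:18 − 8:00 = 20:18 on Jan 25.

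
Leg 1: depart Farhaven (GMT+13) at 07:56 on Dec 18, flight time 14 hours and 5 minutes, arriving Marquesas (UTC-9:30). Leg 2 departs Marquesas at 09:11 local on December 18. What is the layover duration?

Convert departure to UTC: 07:56 − 13:00 = 18:56 UTC on Dec 17.
Add 14 hours and 5 minutes flight time → 09:01 UTC (Dec 18).
Marquesas is UTC−9:30, so local arrival = 09:01 − 9:30 = 23:31 on Dec 17.
Layover = 09:11 − 23:31 (+1 day) = 9 hours 40 minutes.

9 hours 40 minutes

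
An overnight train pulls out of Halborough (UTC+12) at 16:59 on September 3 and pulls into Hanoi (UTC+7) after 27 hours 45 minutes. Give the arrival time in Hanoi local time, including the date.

Convert departure to UTC: 16:59 − 12:00 = 04:59 UTC on Sep 3.
Add 27 hours 45 minutes travel time → 08:44 UTC (Sep 4).
Hanoi is UTC+7:00, so local arrival = 08:44 + 7:00 = 15:44 on Sep 4.

15:44 on Sep 4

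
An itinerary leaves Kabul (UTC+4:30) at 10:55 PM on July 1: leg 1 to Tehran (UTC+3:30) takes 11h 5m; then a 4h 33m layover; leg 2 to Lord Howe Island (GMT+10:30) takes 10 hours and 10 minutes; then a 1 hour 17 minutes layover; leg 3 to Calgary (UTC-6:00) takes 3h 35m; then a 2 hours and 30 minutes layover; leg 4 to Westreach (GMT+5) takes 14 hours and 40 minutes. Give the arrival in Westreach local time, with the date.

11:15 PM on Jul 3

Convert departure to UTC: 10:55 PM − 4:30 = 6:25 PM UTC on Jul 1.
Add 11 hours and 5 minutes leg 1 → 5:30 AM UTC (Jul 2).
Add 4 hours and 33 minutes layover in Tehran → 10:03 AM UTC.
Add 10 hours 10 minutes leg 2 → 8:13 PM UTC.
Add 1 hour and 17 minutes layover in Lord Howe Island → 9:30 PM UTC.
Add 3 hours 35 minutes leg 3 → 1:05 AM UTC (Jul 3).
Add 2 hours 30 minutes layover in Calgary → 3:35 AM UTC.
Add 14 hours and 40 minutes leg 4 → 6:15 PM UTC.
Westreach is UTC+5:00, so local arrival = 6:15 PM + 5:00 = 11:15 PM on Jul 3.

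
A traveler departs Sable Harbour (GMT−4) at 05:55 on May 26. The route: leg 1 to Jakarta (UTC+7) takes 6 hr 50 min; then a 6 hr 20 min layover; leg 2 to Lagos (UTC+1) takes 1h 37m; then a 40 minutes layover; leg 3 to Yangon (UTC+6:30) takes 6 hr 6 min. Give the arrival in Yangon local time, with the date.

Convert departure to UTC: 05:55 + 4:00 = 09:55 UTC on May 26.
Add 6 hours 50 minutes leg 1 → 16:45 UTC.
Add 6 hours 20 minutes layover in Jakarta → 23:05 UTC.
Add 1 hour and 37 minutes leg 2 → 00:42 UTC (May 27).
Add 40 minutes layover in Lagos → 01:22 UTC.
Add 6 hours 6 minutes leg 3 → 07:28 UTC.
Yangon is UTC+6:30, so local arrival = 07:28 + 6:30 = 13:58 on May 27.

13:58 on May 27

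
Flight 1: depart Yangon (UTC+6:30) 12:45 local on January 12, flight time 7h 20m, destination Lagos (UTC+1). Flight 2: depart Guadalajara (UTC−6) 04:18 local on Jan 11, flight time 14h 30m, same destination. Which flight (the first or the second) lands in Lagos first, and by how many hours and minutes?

Flight 1 in UTC: 12:45 − 6:30 = 06:15 on Jan 12.
+7 hours 20 minutes → arrive 13:35 UTC on Jan 12.
Flight 2 in UTC: 04:18 + 6:00 = 10:18 on Jan 11.
+14 hours and 30 minutes → arrive 00:48 UTC on Jan 12.
Flight 2 lands earlier by 12 hours 47 minutes.

the second, by 12 hours 47 minutes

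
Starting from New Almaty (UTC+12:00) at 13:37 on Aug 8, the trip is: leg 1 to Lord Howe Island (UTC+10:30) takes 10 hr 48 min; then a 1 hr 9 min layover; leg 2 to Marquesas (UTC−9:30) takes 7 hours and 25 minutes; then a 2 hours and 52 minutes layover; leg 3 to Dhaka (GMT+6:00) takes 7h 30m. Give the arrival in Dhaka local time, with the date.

Convert departure to UTC: 13:37 − 12:00 = 01:37 UTC on Aug 8.
Add 10 hours 48 minutes leg 1 → 12:25 UTC.
Add 1 hour 9 minutes layover in Lord Howe Island → 13:34 UTC.
Add 7 hours and 25 minutes leg 2 → 20:59 UTC.
Add 2 hours 52 minutes layover in Marquesas → 23:51 UTC.
Add 7 hours 30 minutes leg 3 → 07:21 UTC (Aug 9).
Dhaka is UTC+6:00, so local arrival = 07:21 + 6:00 = 13:21 on Aug 9.

13:21 on August 9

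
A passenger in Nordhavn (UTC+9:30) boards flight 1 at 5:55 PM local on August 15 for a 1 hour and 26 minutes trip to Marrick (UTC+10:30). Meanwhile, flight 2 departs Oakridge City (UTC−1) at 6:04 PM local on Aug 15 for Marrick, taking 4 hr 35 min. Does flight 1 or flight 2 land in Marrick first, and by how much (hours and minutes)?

the first, by 13 hours 48 minutes

Flight 1 in UTC: 5:55 PM − 9:30 = 8:25 AM on Aug 15.
+1 hour 26 minutes → arrive 9:51 AM UTC on Aug 15.
Flight 2 in UTC: 6:04 PM + 1:00 = 7:04 PM on Aug 15.
+4 hours 35 minutes → arrive 11:39 PM UTC on Aug 15.
Flight 1 lands earlier by 13 hours 48 minutes.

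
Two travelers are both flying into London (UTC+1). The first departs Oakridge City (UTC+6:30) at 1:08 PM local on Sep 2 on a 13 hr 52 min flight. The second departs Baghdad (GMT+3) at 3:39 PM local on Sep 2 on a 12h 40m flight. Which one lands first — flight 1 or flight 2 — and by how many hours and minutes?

the first, by 4 hours 49 minutes

Flight 1 in UTC: 1:08 PM − 6:30 = 6:38 AM on Sep 2.
+13 hours and 52 minutes → arrive 8:30 PM UTC on Sep 2.
Flight 2 in UTC: 3:39 PM − 3:00 = 12:39 PM on Sep 2.
+12 hours 40 minutes → arrive 1:19 AM UTC on Sep 3.
Flight 1 lands earlier by 4 hours 49 minutes.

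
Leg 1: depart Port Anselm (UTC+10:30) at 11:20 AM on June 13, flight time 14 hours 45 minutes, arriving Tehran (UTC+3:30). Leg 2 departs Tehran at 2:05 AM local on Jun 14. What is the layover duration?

Convert departure to UTC: 11:20 AM − 10:30 = 12:50 AM UTC on Jun 13.
Add 14 hours and 45 minutes flight time → 3:35 PM UTC.
Tehran is UTC+3:30, so local arrival = 3:35 PM + 3:30 = 7:05 PM on Jun 13.
Layover = 2:05 AM − 7:05 PM (+1 day) = 7 hours.

7 hours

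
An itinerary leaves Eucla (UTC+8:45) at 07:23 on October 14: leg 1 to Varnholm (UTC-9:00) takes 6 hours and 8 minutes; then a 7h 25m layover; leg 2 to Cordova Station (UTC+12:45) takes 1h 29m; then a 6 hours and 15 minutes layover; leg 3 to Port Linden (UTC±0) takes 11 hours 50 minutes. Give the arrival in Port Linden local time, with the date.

07:45 on October 15

Convert departure to UTC: 07:23 − 8:45 = 22:38 UTC on Oct 13.
Add 6 hours and 8 minutes leg 1 → 04:46 UTC (Oct 14).
Add 7 hours and 25 minutes layover in Varnholm → 12:11 UTC.
Add 1 hour and 29 minutes leg 2 → 13:40 UTC.
Add 6 hours 15 minutes layover in Cordova Station → 19:55 UTC.
Add 11 hours 50 minutes leg 3 → 07:45 UTC (Oct 15).
Port Linden is UTC+0, so local arrival is the same: 07:45 on Oct 15.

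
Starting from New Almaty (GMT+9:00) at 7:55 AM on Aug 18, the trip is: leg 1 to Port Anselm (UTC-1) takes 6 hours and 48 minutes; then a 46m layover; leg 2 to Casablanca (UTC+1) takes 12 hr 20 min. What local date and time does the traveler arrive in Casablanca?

7:49 PM on August 18

Convert departure to UTC: 7:55 AM − 9:00 = 10:55 PM UTC on Aug 17.
Add 6 hours 48 minutes leg 1 → 5:43 AM UTC (Aug 18).
Add 46 minutes layover in Port Anselm → 6:29 AM UTC.
Add 12 hours 20 minutes leg 2 → 6:49 PM UTC.
Casablanca is UTC+1:00, so local arrival = 6:49 PM + 1:00 = 7:49 PM on Aug 18.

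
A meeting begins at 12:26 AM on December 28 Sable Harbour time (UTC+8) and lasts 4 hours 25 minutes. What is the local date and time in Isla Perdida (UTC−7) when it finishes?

Isla Perdida is 15:00 behind Sable Harbour.
After 4 hours 25 minutes it is 4:51 AM in Sable Harbour.
Shift by the zone difference: 4:51 AM − 15:00 = 1:51 PM on Dec 27 in Isla Perdida.

1:51 PM on December 27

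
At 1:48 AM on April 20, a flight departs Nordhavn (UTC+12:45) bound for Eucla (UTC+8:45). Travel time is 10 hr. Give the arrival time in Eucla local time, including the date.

Eucla is 4:00 behind Nordhavn.
After 10 hours it is 11:48 AM in Nordhavn.
Shift by the zone difference: 11:48 AM − 4:00 = 7:48 AM on Apr 20 in Eucla.

7:48 AM on April 20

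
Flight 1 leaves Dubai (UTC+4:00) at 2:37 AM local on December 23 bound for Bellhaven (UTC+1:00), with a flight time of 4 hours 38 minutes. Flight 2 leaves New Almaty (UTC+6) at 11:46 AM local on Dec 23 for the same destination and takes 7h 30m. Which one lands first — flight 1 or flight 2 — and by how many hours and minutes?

Flight 1 in UTC: 2:37 AM − 4:00 = 10:37 PM on Dec 22.
+4 hours 38 minutes → arrive 3:15 AM UTC on Dec 23.
Flight 2 in UTC: 11:46 AM − 6:00 = 5:46 AM on Dec 23.
+7 hours and 30 minutes → arrive 1:16 PM UTC on Dec 23.
Flight 1 lands earlier by 10 hours 1 minute.

the first, by 10 hours 1 minute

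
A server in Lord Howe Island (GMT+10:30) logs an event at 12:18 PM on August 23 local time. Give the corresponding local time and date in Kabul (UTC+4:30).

6:18 AM on Aug 23

Kabul is 6:00 behind Lord Howe Island.
Shift by the zone difference: 12:18 PM − 6:00 = 6:18 AM on Aug 23 in Kabul.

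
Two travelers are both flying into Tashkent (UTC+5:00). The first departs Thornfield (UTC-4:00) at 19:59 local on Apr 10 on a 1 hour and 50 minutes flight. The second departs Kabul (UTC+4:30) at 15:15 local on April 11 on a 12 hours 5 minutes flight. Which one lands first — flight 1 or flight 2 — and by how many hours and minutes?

the first, by 21 hours 1 minute

Flight 1 in UTC: 19:59 + 4:00 = 23:59 on Apr 10.
+1 hour and 50 minutes → arrive 01:49 UTC on Apr 11.
Flight 2 in UTC: 15:15 − 4:30 = 10:45 on Apr 11.
+12 hours and 5 minutes → arrive 22:50 UTC on Apr 11.
Flight 1 lands earlier by 21 hours 1 minute.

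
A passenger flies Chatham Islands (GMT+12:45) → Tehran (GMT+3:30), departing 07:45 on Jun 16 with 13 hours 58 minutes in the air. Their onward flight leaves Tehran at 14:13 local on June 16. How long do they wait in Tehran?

1 hour 45 minutes

Convert departure to UTC: 07:45 − 12:45 = 19:00 UTC on Jun 15.
Add 13 hours 58 minutes flight time → 08:58 UTC (Jun 16).
Tehran is UTC+3:30, so local arrival = 08:58 + 3:30 = 12:28 on Jun 16.
Layover = 14:13 − 12:28 = 1 hour 45 minutes.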